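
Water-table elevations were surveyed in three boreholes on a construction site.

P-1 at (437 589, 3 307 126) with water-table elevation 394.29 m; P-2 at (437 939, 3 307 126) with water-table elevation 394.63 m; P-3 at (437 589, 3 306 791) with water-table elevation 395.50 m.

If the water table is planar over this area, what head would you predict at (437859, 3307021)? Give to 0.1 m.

394.9 m

∂h/∂x = (394.63 − 394.29) / (437939 − 437589) = +0.0009714
∂h/∂y = (395.50 − 394.29) / (3306791 − 3307126) = -0.003612
h(437859, 3307021) = 394.29 + (+0.0009714)·(270) + (-0.003612)·(-105) = 394.29 +0.262 +0.379 = 394.932 m.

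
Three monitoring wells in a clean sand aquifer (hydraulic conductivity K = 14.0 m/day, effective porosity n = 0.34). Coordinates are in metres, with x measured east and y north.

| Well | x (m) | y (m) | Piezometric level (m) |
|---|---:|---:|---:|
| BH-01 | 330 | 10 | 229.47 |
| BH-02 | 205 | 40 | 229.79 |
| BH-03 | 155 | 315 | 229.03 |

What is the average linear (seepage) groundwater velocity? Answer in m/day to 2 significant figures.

0.20 m/day

Differences from BH-01: to BH-02 (Δx, Δy, Δh) = (-125, 30, +0.32); to BH-03 = (-175, 305, -0.44).
Solve a·Δx + b·Δy = Δh: det = (-125)·305 − (-175)·30 = -32875.
∂h/∂x = [(+0.32)·305 − (-0.44)·30] / -32875 = -0.003370
∂h/∂y = [(-125)·(-0.44) − (-175)·(+0.32)] / -32875 = -0.003376
|∇h| = √(-0.003370² + -0.003376²) = 0.00477
Seepage velocity v = K·i/n = 14.0 × 0.00477 / 0.34 = 0.1964 m/day.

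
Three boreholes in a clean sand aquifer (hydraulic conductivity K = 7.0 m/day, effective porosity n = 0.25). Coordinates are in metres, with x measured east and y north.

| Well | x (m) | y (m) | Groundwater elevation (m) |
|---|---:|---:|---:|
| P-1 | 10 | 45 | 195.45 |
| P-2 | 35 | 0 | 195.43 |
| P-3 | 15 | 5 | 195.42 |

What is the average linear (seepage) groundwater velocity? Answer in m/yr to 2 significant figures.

With h = a·x + b·y + c and P-1 as origin, the differences give:
  25·a + (-45)·b = -0.02
  5·a + (-40)·b = -0.03
Eliminate b (×(-40) and ×(-45), subtract): -775·a = -0.550 → a = ∂h/∂x = +0.0007097
Back-substitute: b = ∂h/∂y = +0.0008387.
|∇h| = √(0.0007097² + 0.0008387²) = 0.001099
Seepage velocity v = K·i/n = 7.0 × 0.001099 / 0.25 = 0.03077 m/day = 11.24 m/yr.

11 m/yr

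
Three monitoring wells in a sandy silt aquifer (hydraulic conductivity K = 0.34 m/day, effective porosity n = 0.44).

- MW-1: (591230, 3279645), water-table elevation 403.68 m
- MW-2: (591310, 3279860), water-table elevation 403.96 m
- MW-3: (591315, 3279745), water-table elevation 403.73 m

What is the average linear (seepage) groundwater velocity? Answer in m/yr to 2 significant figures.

0.72 m/yr

Three-point gradient (reference MW-1): Δ to MW-2 = (80, 215, +0.28), Δ to MW-3 = (85, 100, +0.05).
∂h/∂x = -0.001679, ∂h/∂y = +0.001927 (det = -10275).
|∇h| = √(-0.001679² + 0.001927²) = 0.002556
Seepage velocity v = K·i/n = 0.34 × 0.002556 / 0.44 = 0.001975 m/day = 0.7214 m/yr.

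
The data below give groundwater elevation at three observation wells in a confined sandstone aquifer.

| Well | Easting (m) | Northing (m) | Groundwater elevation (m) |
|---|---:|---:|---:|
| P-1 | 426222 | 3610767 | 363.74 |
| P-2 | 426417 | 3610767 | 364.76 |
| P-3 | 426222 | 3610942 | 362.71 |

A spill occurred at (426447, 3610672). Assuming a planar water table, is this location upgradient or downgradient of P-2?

upgradient

∂h/∂x = (364.76 − 363.74) / (426417 − 426222) = +0.005231
∂h/∂y = (362.71 − 363.74) / (3610942 − 3610767) = -0.005886
Head at (426447, 3610672) = 363.74 + (+0.005231)·(225) + (-0.005886)·(-95) = 365.48 m.
That is higher than the 364.76 m at P-2, so the point is upgradient.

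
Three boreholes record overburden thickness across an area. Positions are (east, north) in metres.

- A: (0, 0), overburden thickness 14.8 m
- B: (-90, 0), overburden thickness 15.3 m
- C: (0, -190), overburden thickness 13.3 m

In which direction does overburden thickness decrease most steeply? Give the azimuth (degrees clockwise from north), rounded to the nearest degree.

145°

∂d/∂x = (15.3 − 14.8) / (-90 − 0) = -0.005556
∂d/∂y = (13.3 − 14.8) / (-190 − 0) = +0.007895
Steepest decrease is along −∇f: components (+0.005556 E, -0.007895 N).
Azimuth = atan2(+0.005556, -0.007895) = 144.9° ≈ 145°.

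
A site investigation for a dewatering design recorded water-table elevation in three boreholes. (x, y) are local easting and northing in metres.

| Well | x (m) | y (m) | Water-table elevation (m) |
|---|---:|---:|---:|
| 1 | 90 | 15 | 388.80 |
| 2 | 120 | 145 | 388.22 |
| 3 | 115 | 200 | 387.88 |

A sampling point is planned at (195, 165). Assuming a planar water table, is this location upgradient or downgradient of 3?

Differences from 1: to 2 (Δx, Δy, Δh) = (30, 130, -0.58); to 3 = (25, 185, -0.92).
Solve a·Δx + b·Δy = Δh: det = 30·185 − 25·130 = 2300.
∂h/∂x = [(-0.58)·185 − (-0.92)·130] / 2300 = +0.005348
∂h/∂y = [30·(-0.92) − 25·(-0.58)] / 2300 = -0.005696
Head at (195, 165) = 388.80 + (+0.005348)·(105) + (-0.005696)·(150) = 388.51 m.
That is higher than the 387.88 m at 3, so the point is upgradient.

upgradient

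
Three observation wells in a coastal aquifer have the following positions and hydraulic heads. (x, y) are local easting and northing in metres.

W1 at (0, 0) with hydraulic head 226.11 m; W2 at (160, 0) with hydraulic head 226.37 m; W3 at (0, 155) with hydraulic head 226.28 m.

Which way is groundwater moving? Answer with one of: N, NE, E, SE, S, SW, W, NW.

SW

∂h/∂x = (226.37 − 226.11) / (160 − 0) = +0.001625
∂h/∂y = (226.28 − 226.11) / (155 − 0) = +0.001097
Flow = −∇h = (-0.001625 east, -0.001097 north), which points southwest.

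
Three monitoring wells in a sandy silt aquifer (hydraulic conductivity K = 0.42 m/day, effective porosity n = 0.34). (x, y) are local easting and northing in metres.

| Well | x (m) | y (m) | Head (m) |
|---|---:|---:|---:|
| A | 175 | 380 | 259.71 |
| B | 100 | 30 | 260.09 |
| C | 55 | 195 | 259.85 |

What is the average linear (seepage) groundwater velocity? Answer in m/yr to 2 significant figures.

0.66 m/yr

Differences from A: to B (Δx, Δy, Δh) = (-75, -350, +0.38); to C = (-120, -185, +0.14).
Solve a·Δx + b·Δy = Δh: det = (-75)·(-185) − (-120)·(-350) = -28125.
∂h/∂x = [(+0.38)·(-185) − (+0.14)·(-350)] / -28125 = +0.0007573
∂h/∂y = [(-75)·(+0.14) − (-120)·(+0.38)] / -28125 = -0.001248
|∇h| = √(0.0007573² + -0.001248²) = 0.00146
Seepage velocity v = K·i/n = 0.42 × 0.00146 / 0.34 = 0.001804 m/day = 0.6589 m/yr.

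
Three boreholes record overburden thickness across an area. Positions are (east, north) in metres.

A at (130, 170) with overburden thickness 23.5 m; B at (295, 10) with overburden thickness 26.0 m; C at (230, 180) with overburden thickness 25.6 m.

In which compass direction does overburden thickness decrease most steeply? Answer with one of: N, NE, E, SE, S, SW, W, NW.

W

Taking A as reference: B−A = (165, -160, +2.5); C−A = (100, 10, +2.1).
Determinant of the coordinate differences = 165·10 − 100·(-160) = 17650.
∂d/∂x = [(+2.5)·10 − (+2.1)·(-160)] / 17650 = +0.02045
∂d/∂y = [165·(+2.1) − 100·(+2.5)] / 17650 = +0.005467
Steepest decrease is along −∇f = (-0.02045 E, -0.005467 N) → west.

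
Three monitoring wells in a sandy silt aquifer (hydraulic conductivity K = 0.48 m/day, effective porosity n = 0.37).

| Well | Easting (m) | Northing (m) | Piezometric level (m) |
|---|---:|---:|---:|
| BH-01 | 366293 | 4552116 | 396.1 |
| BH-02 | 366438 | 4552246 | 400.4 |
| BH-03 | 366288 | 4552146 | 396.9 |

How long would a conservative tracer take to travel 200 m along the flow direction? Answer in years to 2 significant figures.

With h = a·x + b·y + c and BH-01 as origin, the differences give:
  145·a + 130·b = +4.3
  (-5)·a + 30·b = +0.8
Eliminate b (×30 and ×130, subtract): 5000·a = 25.00 → a = ∂h/∂x = +0.005000
Back-substitute: b = ∂h/∂y = +0.02750.
|∇h| = √(0.005000² + 0.02750²) = 0.02795
Seepage velocity v = K·i/n = 0.48 × 0.02795 / 0.37 = 0.03626 m/day.
t = 200 / 0.03626 = 5516 days = 15.1 years.

15 years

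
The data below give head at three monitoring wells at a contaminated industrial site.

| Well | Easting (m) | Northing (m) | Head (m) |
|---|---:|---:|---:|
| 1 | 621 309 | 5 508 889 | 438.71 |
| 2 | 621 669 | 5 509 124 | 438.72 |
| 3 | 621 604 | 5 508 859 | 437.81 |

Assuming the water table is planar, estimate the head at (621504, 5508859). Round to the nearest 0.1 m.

Differences from 1: to 2 (Δx, Δy, Δh) = (360, 235, +0.01); to 3 = (295, -30, -0.90).
Determinant of the coordinate differences = 360·(-30) − 295·235 = -80125.
∂h/∂x = [(+0.01)·(-30) − (-0.90)·235] / -80125 = -0.002636
∂h/∂y = [360·(-0.90) − 295·(+0.01)] / -80125 = +0.004080
h(621504, 5508859) = 438.71 + (-0.002636)·(195) + (+0.004080)·(-30) = 438.71 -0.514 -0.122 = 438.074 m.

438.1 m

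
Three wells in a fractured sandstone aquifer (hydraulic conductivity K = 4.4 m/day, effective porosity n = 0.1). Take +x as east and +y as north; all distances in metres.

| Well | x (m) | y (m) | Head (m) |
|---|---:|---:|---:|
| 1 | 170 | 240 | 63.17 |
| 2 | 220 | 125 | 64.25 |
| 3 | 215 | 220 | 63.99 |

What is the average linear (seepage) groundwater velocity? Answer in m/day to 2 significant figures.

Differences from 1: to 2 (Δx, Δy, Δh) = (50, -115, +1.08); to 3 = (45, -20, +0.82).
Solve a·Δx + b·Δy = Δh: det = 50·(-20) − 45·(-115) = 4175.
∂h/∂x = [(+1.08)·(-20) − (+0.82)·(-115)] / 4175 = +0.01741
∂h/∂y = [50·(+0.82) − 45·(+1.08)] / 4175 = -0.001820
|∇h| = √(0.01741² + -0.001820²) = 0.0175
Seepage velocity v = K·i/n = 4.4 × 0.0175 / 0.1 = 0.77 m/day.

0.77 m/day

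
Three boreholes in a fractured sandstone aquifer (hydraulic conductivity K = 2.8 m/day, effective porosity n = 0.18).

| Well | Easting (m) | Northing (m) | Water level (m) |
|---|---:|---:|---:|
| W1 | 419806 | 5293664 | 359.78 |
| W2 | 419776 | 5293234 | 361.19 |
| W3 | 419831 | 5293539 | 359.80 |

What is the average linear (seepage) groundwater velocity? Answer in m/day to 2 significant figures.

Differences from W1: to W2 (Δx, Δy, Δh) = (-30, -430, +1.41); to W3 = (25, -125, +0.02).
Solve a·Δx + b·Δy = Δh: det = (-30)·(-125) − 25·(-430) = 14500.
∂h/∂x = [(+1.41)·(-125) − (+0.02)·(-430)] / 14500 = -0.01156
∂h/∂y = [(-30)·(+0.02) − 25·(+1.41)] / 14500 = -0.002472
|∇h| = √(-0.01156² + -0.002472²) = 0.01182
Seepage velocity v = K·i/n = 2.8 × 0.01182 / 0.18 = 0.1839 m/day.

0.18 m/day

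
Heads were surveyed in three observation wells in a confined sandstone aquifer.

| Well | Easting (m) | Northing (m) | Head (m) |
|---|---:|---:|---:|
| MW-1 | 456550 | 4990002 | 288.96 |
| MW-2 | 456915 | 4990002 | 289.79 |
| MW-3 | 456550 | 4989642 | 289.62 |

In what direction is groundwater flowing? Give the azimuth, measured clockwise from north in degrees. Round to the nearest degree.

309°

∂h/∂x = (289.79 − 288.96) / (456915 − 456550) = +0.002274
∂h/∂y = (289.62 − 288.96) / (4989642 − 4990002) = -0.001833
Flow direction (−∇h) has components (-0.002274 E, +0.001833 N).
Azimuth = atan2(E, N) = atan2(-0.002274, +0.001833) = 308.9° ≈ 309°.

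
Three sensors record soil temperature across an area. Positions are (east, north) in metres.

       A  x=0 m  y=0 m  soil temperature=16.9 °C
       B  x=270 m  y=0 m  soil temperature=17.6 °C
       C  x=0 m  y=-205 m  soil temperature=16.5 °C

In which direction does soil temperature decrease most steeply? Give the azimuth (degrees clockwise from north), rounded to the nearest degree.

233°

∂T/∂x = (17.6 − 16.9) / (270 − 0) = +0.002593
∂T/∂y = (16.5 − 16.9) / (-205 − 0) = +0.001951
Steepest decrease is along −∇f: components (-0.002593 E, -0.001951 N).
Azimuth = atan2(-0.002593, -0.001951) = 233.0° ≈ 233°.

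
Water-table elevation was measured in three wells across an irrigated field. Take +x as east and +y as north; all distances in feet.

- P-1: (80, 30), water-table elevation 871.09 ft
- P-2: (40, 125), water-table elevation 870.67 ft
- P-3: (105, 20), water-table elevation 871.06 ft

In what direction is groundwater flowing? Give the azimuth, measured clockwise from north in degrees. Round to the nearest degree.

Differences from P-1: to P-2 (Δx, Δy, Δh) = (-40, 95, -0.42); to P-3 = (25, -10, -0.03).
Solve a·Δx + b·Δy = Δh: det = (-40)·(-10) − 25·95 = -1975.
∂h/∂x = [(-0.42)·(-10) − (-0.03)·95] / -1975 = -0.003570
∂h/∂y = [(-40)·(-0.03) − 25·(-0.42)] / -1975 = -0.005924
Flow direction (−∇h) has components (+0.003570 E, +0.005924 N).
Azimuth = atan2(E, N) = atan2(+0.003570, +0.005924) = 31.1° ≈ 031°.

031°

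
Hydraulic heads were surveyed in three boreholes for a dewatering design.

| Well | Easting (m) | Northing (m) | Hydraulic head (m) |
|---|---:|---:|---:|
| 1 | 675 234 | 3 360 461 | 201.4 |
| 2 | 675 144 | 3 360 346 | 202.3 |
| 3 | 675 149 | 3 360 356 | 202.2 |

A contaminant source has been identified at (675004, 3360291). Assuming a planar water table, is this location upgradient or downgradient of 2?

With h = a·x + b·y + c and 1 as origin, the differences give:
  (-90)·a + (-115)·b = +0.9
  (-85)·a + (-105)·b = +0.8
Eliminate b (×(-105) and ×(-115), subtract): -325·a = -2.50 → a = ∂h/∂x = +0.007692
Back-substitute: b = ∂h/∂y = -0.01385.
Head at (675004, 3360291) = 201.4 + (+0.007692)·(-230) + (-0.01385)·(-170) = 201.98 m.
That is lower than the 202.3 m at 2, so the point is downgradient.

downgradient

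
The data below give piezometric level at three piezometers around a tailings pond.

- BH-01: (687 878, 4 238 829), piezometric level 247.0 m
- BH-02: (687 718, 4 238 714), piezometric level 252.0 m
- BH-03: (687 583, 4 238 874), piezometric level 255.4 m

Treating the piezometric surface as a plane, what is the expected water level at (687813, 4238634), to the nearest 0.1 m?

249.5 m

Taking BH-01 as reference: BH-02−BH-01 = (-160, -115, +5.0); BH-03−BH-01 = (-295, 45, +8.4).
Determinant of the coordinate differences = (-160)·45 − (-295)·(-115) = -41125.
∂h/∂x = [(+5.0)·45 − (+8.4)·(-115)] / -41125 = -0.02896
∂h/∂y = [(-160)·(+8.4) − (-295)·(+5.0)] / -41125 = -0.003185
h(687813, 4238634) = 247.0 + (-0.02896)·(-65) + (-0.003185)·(-195) = 247.0 +1.882 +0.621 = 249.504 m.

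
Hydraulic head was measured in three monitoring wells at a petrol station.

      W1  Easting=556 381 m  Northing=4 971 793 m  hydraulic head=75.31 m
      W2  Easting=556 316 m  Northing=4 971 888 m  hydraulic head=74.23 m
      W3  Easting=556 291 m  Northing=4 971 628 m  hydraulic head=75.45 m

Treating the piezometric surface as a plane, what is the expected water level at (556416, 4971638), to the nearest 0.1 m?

76.5 m

Taking W1 as reference: W2−W1 = (-65, 95, -1.08); W3−W1 = (-90, -165, +0.14).
Solve a·Δx + b·Δy = Δh: det = (-65)·(-165) − (-90)·95 = 19275.
∂h/∂x = [(-1.08)·(-165) − (+0.14)·95] / 19275 = +0.008555
∂h/∂y = [(-65)·(+0.14) − (-90)·(-1.08)] / 19275 = -0.005515
h(556416, 4971638) = 75.31 + (+0.008555)·(35) + (-0.005515)·(-155) = 75.31 +0.299 +0.855 = 76.464 m.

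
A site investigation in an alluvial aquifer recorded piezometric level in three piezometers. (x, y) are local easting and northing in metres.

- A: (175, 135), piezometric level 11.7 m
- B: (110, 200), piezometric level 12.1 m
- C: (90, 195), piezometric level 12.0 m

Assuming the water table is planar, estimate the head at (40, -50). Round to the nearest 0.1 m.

Differences from A: to B (Δx, Δy, Δh) = (-65, 65, +0.4); to C = (-85, 60, +0.3).
Solve a·Δx + b·Δy = Δh: det = (-65)·60 − (-85)·65 = 1625.
∂h/∂x = [(+0.4)·60 − (+0.3)·65] / 1625 = +0.002769
∂h/∂y = [(-65)·(+0.3) − (-85)·(+0.4)] / 1625 = +0.008923
h(40, -50) = 11.7 + (+0.002769)·(-135) + (+0.008923)·(-185) = 11.7 -0.374 -1.651 = 9.675 m.

9.7 m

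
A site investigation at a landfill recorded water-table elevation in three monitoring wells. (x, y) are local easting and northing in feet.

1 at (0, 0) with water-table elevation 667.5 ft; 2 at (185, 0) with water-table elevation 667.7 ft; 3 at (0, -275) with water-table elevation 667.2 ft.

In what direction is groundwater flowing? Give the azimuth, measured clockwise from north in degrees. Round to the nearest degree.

∂h/∂x = (667.7 − 667.5) / (185 − 0) = +0.001081
∂h/∂y = (667.2 − 667.5) / (-275 − 0) = +0.001091
Flow direction (−∇h) has components (-0.001081 E, -0.001091 N).
Azimuth = atan2(E, N) = atan2(-0.001081, -0.001091) = 224.7° ≈ 225°.

225°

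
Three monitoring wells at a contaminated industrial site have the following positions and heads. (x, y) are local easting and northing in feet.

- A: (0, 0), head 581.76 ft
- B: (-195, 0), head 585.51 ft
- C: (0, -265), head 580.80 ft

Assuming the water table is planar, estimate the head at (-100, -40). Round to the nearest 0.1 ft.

583.5 ft

∂h/∂x = (585.51 − 581.76) / (-195 − 0) = -0.01923
∂h/∂y = (580.80 − 581.76) / (-265 − 0) = +0.003623
h(-100, -40) = 581.76 + (-0.01923)·(-100) + (+0.003623)·(-40) = 581.76 +1.923 -0.145 = 583.538 ft.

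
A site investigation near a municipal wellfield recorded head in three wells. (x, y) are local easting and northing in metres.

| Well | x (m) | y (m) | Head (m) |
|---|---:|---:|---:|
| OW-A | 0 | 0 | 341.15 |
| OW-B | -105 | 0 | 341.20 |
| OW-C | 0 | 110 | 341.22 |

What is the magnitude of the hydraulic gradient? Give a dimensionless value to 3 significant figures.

0.000795

∂h/∂x = (341.20 − 341.15) / (-105 − 0) = -0.0004762
∂h/∂y = (341.22 − 341.15) / (110 − 0) = +0.0006364
|∇h| = √(-0.0004762² + 0.0006364²) = 0.0007948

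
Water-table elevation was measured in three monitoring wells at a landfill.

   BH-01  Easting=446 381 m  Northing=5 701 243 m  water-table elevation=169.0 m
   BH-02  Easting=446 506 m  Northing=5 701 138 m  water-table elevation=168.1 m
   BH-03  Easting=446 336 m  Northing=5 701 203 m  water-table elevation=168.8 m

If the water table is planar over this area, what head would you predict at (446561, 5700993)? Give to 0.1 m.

Differences from BH-01: to BH-02 (Δx, Δy, Δh) = (125, -105, -0.9); to BH-03 = (-45, -40, -0.2).
Determinant of the coordinate differences = 125·(-40) − (-45)·(-105) = -9725.
∂h/∂x = [(-0.9)·(-40) − (-0.2)·(-105)] / -9725 = -0.001542
∂h/∂y = [125·(-0.2) − (-45)·(-0.9)] / -9725 = +0.006735
h(446561, 5700993) = 169.0 + (-0.001542)·(180) + (+0.006735)·(-250) = 169.0 -0.278 -1.684 = 167.039 m.

167.0 m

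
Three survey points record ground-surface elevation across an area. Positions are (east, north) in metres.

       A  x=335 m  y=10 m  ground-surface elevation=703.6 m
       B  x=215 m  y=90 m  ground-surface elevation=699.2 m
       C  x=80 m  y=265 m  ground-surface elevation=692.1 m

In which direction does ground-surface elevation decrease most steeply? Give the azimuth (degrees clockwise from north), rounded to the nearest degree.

322°

Taking A as reference: B−A = (-120, 80, -4.4); C−A = (-255, 255, -11.5).
Determinant of the coordinate differences = (-120)·255 − (-255)·80 = -10200.
∂z/∂x = [(-4.4)·255 − (-11.5)·80] / -10200 = +0.01980
∂z/∂y = [(-120)·(-11.5) − (-255)·(-4.4)] / -10200 = -0.02529
Steepest decrease is along −∇f: components (-0.01980 E, +0.02529 N).
Azimuth = atan2(-0.01980, +0.02529) = 321.9° ≈ 322°.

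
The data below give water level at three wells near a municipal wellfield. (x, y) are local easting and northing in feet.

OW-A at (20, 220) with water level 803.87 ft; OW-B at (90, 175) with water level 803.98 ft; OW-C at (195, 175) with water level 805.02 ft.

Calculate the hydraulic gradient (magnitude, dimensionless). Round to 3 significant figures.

Taking OW-A as reference: OW-B−OW-A = (70, -45, +0.11); OW-C−OW-A = (175, -45, +1.15).
Determinant of the coordinate differences = 70·(-45) − 175·(-45) = 4725.
∂h/∂x = [(+0.11)·(-45) − (+1.15)·(-45)] / 4725 = +0.009905
∂h/∂y = [70·(+1.15) − 175·(+0.11)] / 4725 = +0.01296
|∇h| = √(0.009905² + 0.01296²) = 0.01631

0.0163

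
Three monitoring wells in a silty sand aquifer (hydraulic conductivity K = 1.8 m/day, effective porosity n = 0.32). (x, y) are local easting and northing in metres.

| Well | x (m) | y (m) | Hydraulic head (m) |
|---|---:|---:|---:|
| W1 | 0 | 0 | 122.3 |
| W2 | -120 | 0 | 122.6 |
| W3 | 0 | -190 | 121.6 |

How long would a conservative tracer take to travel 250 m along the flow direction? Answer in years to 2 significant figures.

27 years

∂h/∂x = (122.6 − 122.3) / (-120 − 0) = -0.002500
∂h/∂y = (121.6 − 122.3) / (-190 − 0) = +0.003684
|∇h| = √(-0.002500² + 0.003684²) = 0.004452
Seepage velocity v = K·i/n = 1.8 × 0.004452 / 0.32 = 0.02504 m/day.
t = 250 / 0.02504 = 9984 days = 27.3 years.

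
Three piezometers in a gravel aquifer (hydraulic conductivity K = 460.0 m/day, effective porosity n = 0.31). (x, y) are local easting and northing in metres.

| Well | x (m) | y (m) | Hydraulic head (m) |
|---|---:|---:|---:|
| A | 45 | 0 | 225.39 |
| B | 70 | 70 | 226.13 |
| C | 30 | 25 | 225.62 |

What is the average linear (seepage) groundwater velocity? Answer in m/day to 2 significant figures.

15 m/day

Taking A as reference: B−A = (25, 70, +0.74); C−A = (-15, 25, +0.23).
Solve a·Δx + b·Δy = Δh: det = 25·25 − (-15)·70 = 1675.
∂h/∂x = [(+0.74)·25 − (+0.23)·70] / 1675 = +0.001433
∂h/∂y = [25·(+0.23) − (-15)·(+0.74)] / 1675 = +0.01006
|∇h| = √(0.001433² + 0.01006²) = 0.01016
Seepage velocity v = K·i/n = 460.0 × 0.01016 / 0.31 = 15.08 m/day.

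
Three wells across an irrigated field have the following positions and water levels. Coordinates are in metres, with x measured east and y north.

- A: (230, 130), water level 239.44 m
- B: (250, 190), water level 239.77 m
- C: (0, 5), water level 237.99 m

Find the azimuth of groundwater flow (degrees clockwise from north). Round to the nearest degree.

Three-point gradient (reference A): Δ to B = (20, 60, +0.33), Δ to C = (-230, -125, -1.45).
∂h/∂x = +0.004049, ∂h/∂y = +0.004150 (det = 11300).
Flow direction (−∇h) has components (-0.004049 E, -0.004150 N).
Azimuth = atan2(E, N) = atan2(-0.004049, -0.004150) = 224.3° ≈ 224°.

224°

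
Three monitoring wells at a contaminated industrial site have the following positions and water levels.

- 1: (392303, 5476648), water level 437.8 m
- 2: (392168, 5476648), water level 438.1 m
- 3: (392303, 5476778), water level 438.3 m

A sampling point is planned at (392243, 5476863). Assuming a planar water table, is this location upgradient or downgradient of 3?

upgradient

∂h/∂x = (438.1 − 437.8) / (392168 − 392303) = -0.002222
∂h/∂y = (438.3 − 437.8) / (5476778 − 5476648) = +0.003846
Head at (392243, 5476863) = 437.8 + (-0.002222)·(-60) + (+0.003846)·(215) = 438.76 m.
That is higher than the 438.3 m at 3, so the point is upgradient.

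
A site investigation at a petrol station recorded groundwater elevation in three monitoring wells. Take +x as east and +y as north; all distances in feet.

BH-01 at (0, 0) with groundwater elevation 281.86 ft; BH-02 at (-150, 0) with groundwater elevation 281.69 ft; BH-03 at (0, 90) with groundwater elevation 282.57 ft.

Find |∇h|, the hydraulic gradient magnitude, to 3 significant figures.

∂h/∂x = (281.69 − 281.86) / (-150 − 0) = +0.001133
∂h/∂y = (282.57 − 281.86) / (90 − 0) = +0.007889
|∇h| = √(0.001133² + 0.007889²) = 0.00797

0.00797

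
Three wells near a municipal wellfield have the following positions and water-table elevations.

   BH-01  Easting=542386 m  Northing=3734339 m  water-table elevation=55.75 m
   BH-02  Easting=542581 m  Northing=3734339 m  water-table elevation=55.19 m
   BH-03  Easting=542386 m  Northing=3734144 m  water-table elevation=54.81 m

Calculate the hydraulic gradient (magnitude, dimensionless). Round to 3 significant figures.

∂h/∂x = (55.19 − 55.75) / (542581 − 542386) = -0.002872
∂h/∂y = (54.81 − 55.75) / (3734144 − 3734339) = +0.004821
|∇h| = √(-0.002872² + 0.004821²) = 0.005612

0.00561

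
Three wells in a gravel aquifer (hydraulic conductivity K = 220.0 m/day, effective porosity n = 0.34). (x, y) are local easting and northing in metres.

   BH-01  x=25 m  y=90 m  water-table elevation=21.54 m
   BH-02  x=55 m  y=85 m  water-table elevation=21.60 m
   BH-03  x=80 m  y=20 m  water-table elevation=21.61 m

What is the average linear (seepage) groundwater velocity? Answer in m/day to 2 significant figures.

1.4 m/day

Differences from BH-01: to BH-02 (Δx, Δy, Δh) = (30, -5, +0.06); to BH-03 = (55, -70, +0.07).
Solve a·Δx + b·Δy = Δh: det = 30·(-70) − 55·(-5) = -1825.
∂h/∂x = [(+0.06)·(-70) − (+0.07)·(-5)] / -1825 = +0.002110
∂h/∂y = [30·(+0.07) − 55·(+0.06)] / -1825 = +0.0006575
|∇h| = √(0.002110² + 0.0006575²) = 0.00221
Seepage velocity v = K·i/n = 220.0 × 0.00221 / 0.34 = 1.43 m/day.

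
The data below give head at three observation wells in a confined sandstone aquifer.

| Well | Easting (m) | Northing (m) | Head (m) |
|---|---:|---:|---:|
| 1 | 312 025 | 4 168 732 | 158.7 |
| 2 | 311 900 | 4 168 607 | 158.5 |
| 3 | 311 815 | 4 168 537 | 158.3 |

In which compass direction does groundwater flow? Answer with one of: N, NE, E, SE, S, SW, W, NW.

NW

Three-point gradient (reference 1): Δ to 2 = (-125, -125, -0.2), Δ to 3 = (-210, -195, -0.4).
∂h/∂x = +0.005867, ∂h/∂y = -0.004267 (det = -1875).
Flow = −∇h = (-0.005867 east, +0.004267 north), which points northwest.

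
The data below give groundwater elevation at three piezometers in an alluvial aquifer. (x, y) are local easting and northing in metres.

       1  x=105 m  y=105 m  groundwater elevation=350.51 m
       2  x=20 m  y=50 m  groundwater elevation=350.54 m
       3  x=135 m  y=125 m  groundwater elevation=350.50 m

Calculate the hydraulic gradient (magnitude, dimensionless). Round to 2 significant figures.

0.0014

Taking 1 as reference: 2−1 = (-85, -55, +0.03); 3−1 = (30, 20, -0.01).
Determinant of the coordinate differences = (-85)·20 − 30·(-55) = -50.
∂h/∂x = [(+0.03)·20 − (-0.01)·(-55)] / -50 = -0.001000
∂h/∂y = [(-85)·(-0.01) − 30·(+0.03)] / -50 = +0.001000
|∇h| = √(-0.001000² + 0.001000²) = 0.001414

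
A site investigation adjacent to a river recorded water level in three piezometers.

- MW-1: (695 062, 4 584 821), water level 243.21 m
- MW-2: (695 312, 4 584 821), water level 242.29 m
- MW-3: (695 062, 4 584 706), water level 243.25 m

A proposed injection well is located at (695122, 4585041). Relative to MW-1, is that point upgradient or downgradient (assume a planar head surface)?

downgradient

∂h/∂x = (242.29 − 243.21) / (695312 − 695062) = -0.003680
∂h/∂y = (243.25 − 243.21) / (4584706 − 4584821) = -0.0003478
Head at (695122, 4585041) = 243.21 + (-0.003680)·(60) + (-0.0003478)·(220) = 242.91 m.
That is lower than the 243.21 m at MW-1, so the point is downgradient.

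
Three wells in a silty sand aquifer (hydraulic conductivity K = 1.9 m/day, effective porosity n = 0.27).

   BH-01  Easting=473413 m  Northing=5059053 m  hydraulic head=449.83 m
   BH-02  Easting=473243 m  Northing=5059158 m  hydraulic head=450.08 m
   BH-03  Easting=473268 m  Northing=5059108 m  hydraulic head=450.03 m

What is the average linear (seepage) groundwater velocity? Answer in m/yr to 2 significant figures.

3.3 m/yr

Three-point gradient (reference BH-01): Δ to BH-02 = (-170, 105, +0.25), Δ to BH-03 = (-145, 55, +0.20).
∂h/∂x = -0.001234, ∂h/∂y = +0.0003830 (det = 5875).
|∇h| = √(-0.001234² + 0.0003830²) = 0.001292
Seepage velocity v = K·i/n = 1.9 × 0.001292 / 0.27 = 0.009092 m/day = 3.321 m/yr.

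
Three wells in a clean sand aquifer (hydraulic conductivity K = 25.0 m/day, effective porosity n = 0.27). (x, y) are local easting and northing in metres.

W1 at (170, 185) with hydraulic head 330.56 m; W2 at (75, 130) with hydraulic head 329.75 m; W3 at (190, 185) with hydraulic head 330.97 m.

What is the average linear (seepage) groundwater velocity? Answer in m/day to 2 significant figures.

Taking W1 as reference: W2−W1 = (-95, -55, -0.81); W3−W1 = (20, 0, +0.41).
Determinant of the coordinate differences = (-95)·0 − 20·(-55) = 1100.
∂h/∂x = [(-0.81)·0 − (+0.41)·(-55)] / 1100 = +0.02050
∂h/∂y = [(-95)·(+0.41) − 20·(-0.81)] / 1100 = -0.02068
|∇h| = √(0.02050² + -0.02068²) = 0.02912
Seepage velocity v = K·i/n = 25.0 × 0.02912 / 0.27 = 2.696 m/day.

2.7 m/day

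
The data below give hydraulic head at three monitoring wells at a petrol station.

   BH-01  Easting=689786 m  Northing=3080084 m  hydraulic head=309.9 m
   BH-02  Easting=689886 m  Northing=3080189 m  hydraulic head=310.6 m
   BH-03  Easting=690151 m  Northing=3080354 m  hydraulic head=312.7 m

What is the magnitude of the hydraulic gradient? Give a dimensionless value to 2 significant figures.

Three-point gradient (reference BH-01): Δ to BH-02 = (100, 105, +0.7), Δ to BH-03 = (365, 270, +2.8).
∂h/∂x = +0.009272, ∂h/∂y = -0.002163 (det = -11325).
|∇h| = √(0.009272² + -0.002163²) = 0.009521

0.0095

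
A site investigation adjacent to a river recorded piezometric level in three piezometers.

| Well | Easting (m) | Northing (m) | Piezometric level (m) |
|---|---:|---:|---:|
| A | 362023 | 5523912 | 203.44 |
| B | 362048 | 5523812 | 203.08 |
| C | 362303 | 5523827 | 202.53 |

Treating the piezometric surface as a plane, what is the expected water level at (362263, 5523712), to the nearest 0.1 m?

Three-point gradient (reference A): Δ to B = (25, -100, -0.36), Δ to C = (280, -85, -0.91).
∂h/∂x = -0.002334, ∂h/∂y = +0.003016 (det = 25875).
h(362263, 5523712) = 203.44 + (-0.002334)·(240) + (+0.003016)·(-200) = 203.44 -0.560 -0.603 = 202.276 m.

202.3 m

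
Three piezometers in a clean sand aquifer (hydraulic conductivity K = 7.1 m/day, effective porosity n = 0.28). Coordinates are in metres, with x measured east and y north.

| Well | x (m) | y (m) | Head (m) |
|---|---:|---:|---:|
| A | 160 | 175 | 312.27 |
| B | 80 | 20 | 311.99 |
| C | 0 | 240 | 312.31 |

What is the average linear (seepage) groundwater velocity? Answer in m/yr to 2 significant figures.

15 m/yr

Differences from A: to B (Δx, Δy, Δh) = (-80, -155, -0.28); to C = (-160, 65, +0.04).
Determinant of the coordinate differences = (-80)·65 − (-160)·(-155) = -30000.
∂h/∂x = [(-0.28)·65 − (+0.04)·(-155)] / -30000 = +0.0004000
∂h/∂y = [(-80)·(+0.04) − (-160)·(-0.28)] / -30000 = +0.001600
|∇h| = √(0.0004000² + 0.001600²) = 0.001649
Seepage velocity v = K·i/n = 7.1 × 0.001649 / 0.28 = 0.04181 m/day = 15.27 m/yr.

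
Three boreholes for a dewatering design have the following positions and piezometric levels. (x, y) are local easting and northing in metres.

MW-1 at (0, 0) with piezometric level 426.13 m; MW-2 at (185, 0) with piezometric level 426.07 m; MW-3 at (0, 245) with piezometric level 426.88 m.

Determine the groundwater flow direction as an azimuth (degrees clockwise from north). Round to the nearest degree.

∂h/∂x = (426.07 − 426.13) / (185 − 0) = -0.0003243
∂h/∂y = (426.88 − 426.13) / (245 − 0) = +0.003061
Flow direction (−∇h) has components (+0.0003243 E, -0.003061 N).
Azimuth = atan2(E, N) = atan2(+0.0003243, -0.003061) = 174.0° ≈ 174°.

174°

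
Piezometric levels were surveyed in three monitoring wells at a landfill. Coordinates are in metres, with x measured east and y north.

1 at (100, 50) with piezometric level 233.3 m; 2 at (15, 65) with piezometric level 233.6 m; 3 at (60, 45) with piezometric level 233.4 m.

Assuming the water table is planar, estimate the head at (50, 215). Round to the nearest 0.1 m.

234.0 m

Differences from 1: to 2 (Δx, Δy, Δh) = (-85, 15, +0.3); to 3 = (-40, -5, +0.1).
Solve a·Δx + b·Δy = Δh: det = (-85)·(-5) − (-40)·15 = 1025.
∂h/∂x = [(+0.3)·(-5) − (+0.1)·15] / 1025 = -0.002927
∂h/∂y = [(-85)·(+0.1) − (-40)·(+0.3)] / 1025 = +0.003415
h(50, 215) = 233.3 + (-0.002927)·(-50) + (+0.003415)·(165) = 233.3 +0.146 +0.563 = 234.010 m.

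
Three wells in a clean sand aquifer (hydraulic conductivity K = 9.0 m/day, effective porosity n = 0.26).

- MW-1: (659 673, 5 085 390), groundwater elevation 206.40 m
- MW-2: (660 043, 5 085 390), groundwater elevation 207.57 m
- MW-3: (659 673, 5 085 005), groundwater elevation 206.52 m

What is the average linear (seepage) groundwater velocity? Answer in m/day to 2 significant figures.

∂h/∂x = (207.57 − 206.40) / (660043 − 659673) = +0.003162
∂h/∂y = (206.52 − 206.40) / (5085005 − 5085390) = -0.0003117
|∇h| = √(0.003162² + -0.0003117²) = 0.003177
Seepage velocity v = K·i/n = 9.0 × 0.003177 / 0.26 = 0.11 m/day.

0.11 m/day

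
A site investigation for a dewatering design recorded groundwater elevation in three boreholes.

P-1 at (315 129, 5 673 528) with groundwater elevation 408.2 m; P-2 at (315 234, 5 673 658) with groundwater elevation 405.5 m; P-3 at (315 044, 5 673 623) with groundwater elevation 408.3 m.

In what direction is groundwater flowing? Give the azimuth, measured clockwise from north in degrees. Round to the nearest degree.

051°

Differences from P-1: to P-2 (Δx, Δy, Δh) = (105, 130, -2.7); to P-3 = (-85, 95, +0.1).
Determinant of the coordinate differences = 105·95 − (-85)·130 = 21025.
∂h/∂x = [(-2.7)·95 − (+0.1)·130] / 21025 = -0.01282
∂h/∂y = [105·(+0.1) − (-85)·(-2.7)] / 21025 = -0.01042
Flow direction (−∇h) has components (+0.01282 E, +0.01042 N).
Azimuth = atan2(E, N) = atan2(+0.01282, +0.01042) = 50.9° ≈ 051°.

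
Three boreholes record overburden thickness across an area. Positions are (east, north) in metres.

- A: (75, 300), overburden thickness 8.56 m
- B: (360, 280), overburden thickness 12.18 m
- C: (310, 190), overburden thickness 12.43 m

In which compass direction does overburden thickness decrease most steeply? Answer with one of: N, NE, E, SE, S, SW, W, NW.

NW

Three-point gradient (reference A): Δ to B = (285, -20, +3.62), Δ to C = (235, -110, +3.87).
∂d/∂x = +0.01204, ∂d/∂y = -0.009465 (det = -26650).
Steepest decrease is along −∇f = (-0.01204 E, +0.009465 N) → northwest.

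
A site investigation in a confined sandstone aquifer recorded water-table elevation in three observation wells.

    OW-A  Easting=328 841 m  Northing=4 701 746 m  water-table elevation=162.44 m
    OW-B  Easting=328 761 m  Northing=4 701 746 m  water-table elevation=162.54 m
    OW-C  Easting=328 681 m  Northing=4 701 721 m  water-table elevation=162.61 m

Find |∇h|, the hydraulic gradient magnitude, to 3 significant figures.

0.00173

Taking OW-A as reference: OW-B−OW-A = (-80, 0, +0.10); OW-C−OW-A = (-160, -25, +0.17).
Solve a·Δx + b·Δy = Δh: det = (-80)·(-25) − (-160)·0 = 2000.
∂h/∂x = [(+0.10)·(-25) − (+0.17)·0] / 2000 = -0.001250
∂h/∂y = [(-80)·(+0.17) − (-160)·(+0.10)] / 2000 = +0.001200
|∇h| = √(-0.001250² + 0.001200²) = 0.001733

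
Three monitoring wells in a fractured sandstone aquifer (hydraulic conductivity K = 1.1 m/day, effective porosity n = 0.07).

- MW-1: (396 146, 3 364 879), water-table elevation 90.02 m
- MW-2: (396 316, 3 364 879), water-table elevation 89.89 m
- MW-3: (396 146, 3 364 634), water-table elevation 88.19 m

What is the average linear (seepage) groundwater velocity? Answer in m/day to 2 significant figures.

0.12 m/day

∂h/∂x = (89.89 − 90.02) / (396316 − 396146) = -0.0007647
∂h/∂y = (88.19 − 90.02) / (3364634 − 3364879) = +0.007469
|∇h| = √(-0.0007647² + 0.007469²) = 0.007508
Seepage velocity v = K·i/n = 1.1 × 0.007508 / 0.07 = 0.118 m/day.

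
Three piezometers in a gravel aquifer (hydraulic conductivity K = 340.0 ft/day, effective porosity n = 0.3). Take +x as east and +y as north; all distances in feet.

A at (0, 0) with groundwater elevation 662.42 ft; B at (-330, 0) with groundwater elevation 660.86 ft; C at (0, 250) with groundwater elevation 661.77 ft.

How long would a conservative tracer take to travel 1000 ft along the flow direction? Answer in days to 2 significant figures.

∂h/∂x = (660.86 − 662.42) / (-330 − 0) = +0.004727
∂h/∂y = (661.77 − 662.42) / (250 − 0) = -0.002600
|∇h| = √(0.004727² + -0.002600²) = 0.005395
Seepage velocity v = K·i/n = 340.0 × 0.005395 / 0.3 = 6.114 ft/day.
t = 1000 / 6.114 = 163.6 days.

160 days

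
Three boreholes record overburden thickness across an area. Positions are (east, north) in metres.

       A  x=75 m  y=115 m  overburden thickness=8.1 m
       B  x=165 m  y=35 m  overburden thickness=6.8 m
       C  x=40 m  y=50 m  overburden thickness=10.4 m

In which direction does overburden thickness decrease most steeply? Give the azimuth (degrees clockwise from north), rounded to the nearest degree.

059°

With d = a·x + b·y + c and A as origin, the differences give:
  90·a + (-80)·b = -1.3
  (-35)·a + (-65)·b = +2.3
Eliminate b (×(-65) and ×(-80), subtract): -8650·a = 268.50 → a = ∂d/∂x = -0.03104
Back-substitute: b = ∂d/∂y = -0.01867.
Steepest decrease is along −∇f: components (+0.03104 E, +0.01867 N).
Azimuth = atan2(+0.03104, +0.01867) = 59.0° ≈ 059°.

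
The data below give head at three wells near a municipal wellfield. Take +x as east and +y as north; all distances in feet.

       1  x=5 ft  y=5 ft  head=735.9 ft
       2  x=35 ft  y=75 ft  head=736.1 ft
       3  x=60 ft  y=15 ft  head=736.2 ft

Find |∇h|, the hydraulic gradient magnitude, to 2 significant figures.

With h = a·x + b·y + c and 1 as origin, the differences give:
  30·a + 70·b = +0.2
  55·a + 10·b = +0.3
Eliminate b (×10 and ×70, subtract): -3550·a = -19.00 → a = ∂h/∂x = +0.005352
Back-substitute: b = ∂h/∂y = +0.0005634.
|∇h| = √(0.005352² + 0.0005634²) = 0.005382

0.0054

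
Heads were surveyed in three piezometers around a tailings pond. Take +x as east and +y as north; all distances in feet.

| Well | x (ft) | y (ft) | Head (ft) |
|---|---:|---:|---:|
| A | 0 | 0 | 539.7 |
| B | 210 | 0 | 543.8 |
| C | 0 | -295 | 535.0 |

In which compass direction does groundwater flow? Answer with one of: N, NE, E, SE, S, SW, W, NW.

SW

∂h/∂x = (543.8 − 539.7) / (210 − 0) = +0.01952
∂h/∂y = (535.0 − 539.7) / (-295 − 0) = +0.01593
Flow = −∇h = (-0.01952 east, -0.01593 north), which points southwest.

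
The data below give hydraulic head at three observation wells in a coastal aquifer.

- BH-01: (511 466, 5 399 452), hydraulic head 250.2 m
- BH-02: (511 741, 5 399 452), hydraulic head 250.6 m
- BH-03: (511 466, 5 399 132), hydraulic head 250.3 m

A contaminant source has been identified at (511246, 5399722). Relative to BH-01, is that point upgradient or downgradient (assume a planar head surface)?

∂h/∂x = (250.6 − 250.2) / (511741 − 511466) = +0.001455
∂h/∂y = (250.3 − 250.2) / (5399132 − 5399452) = -0.0003125
Head at (511246, 5399722) = 250.2 + (+0.001455)·(-220) + (-0.0003125)·(270) = 249.80 m.
That is lower than the 250.2 m at BH-01, so the point is downgradient.

downgradient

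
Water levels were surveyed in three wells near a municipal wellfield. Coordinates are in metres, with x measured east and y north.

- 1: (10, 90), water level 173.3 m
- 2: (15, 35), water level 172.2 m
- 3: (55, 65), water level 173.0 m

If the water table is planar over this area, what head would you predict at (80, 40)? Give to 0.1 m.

172.6 m

Differences from 1: to 2 (Δx, Δy, Δh) = (5, -55, -1.1); to 3 = (45, -25, -0.3).
Determinant of the coordinate differences = 5·(-25) − 45·(-55) = 2350.
∂h/∂x = [(-1.1)·(-25) − (-0.3)·(-55)] / 2350 = +0.004681
∂h/∂y = [5·(-0.3) − 45·(-1.1)] / 2350 = +0.02043
h(80, 40) = 173.3 + (+0.004681)·(70) + (+0.02043)·(-50) = 173.3 +0.328 -1.021 = 172.606 m.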